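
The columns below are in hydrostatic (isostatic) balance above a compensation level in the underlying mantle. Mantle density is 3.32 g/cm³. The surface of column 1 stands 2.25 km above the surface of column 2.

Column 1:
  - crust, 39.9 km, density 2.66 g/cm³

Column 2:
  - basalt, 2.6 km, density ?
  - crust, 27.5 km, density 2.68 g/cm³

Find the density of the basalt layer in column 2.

2.83 g/cm³

Take the compensation level at the base of the deeper column (depth z_c below the surface of column 1) and equate Σ ρ_i t_i down to z_c; mantle fills any gap and the z_c terms cancel.
Column 1: 39.9×2.66 + (z_c − 39.9)×3.32
Column 2: 2.25×0 + 2.6×ρ + 27.5×2.68 + (z_c − 2.25 − 30.1)×3.32
The z_c×3.32 term appears on both sides and cancels. Collect the known terms of each column as K = Σ(ρt)_known − 3.32 × (depth of known layers): K_1 = 106.134 − 3.32×39.9 = −26.334; K_2 = 73.7 − 3.32×(2.25 + 30.1) = −33.702.
Balance: K_1 = K_2 + 2.6×ρ, so ρ = (K_1 − K_2)/2.6 = 7.368/2.6 = 2.83 g/cm³.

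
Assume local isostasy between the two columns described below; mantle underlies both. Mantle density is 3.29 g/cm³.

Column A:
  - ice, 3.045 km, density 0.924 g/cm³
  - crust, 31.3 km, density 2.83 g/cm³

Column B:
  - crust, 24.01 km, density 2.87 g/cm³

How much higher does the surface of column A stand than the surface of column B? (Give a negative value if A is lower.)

For any compensation level in the mantle, the mantle terms cancel and isostasy reduces to e = (Σt_A − Σt_B) − (Σ(ρt)_A − Σ(ρt)_B) / ρ_m.
Σt_A = 34.345 km; Σt_B = 24.01 km; Σ(ρt)_A = 91.39258; Σ(ρt)_B = 68.9087 (in km·g/cm³).
e = (34.345 − 24.01) − (91.39258 − 68.9087) / 3.29 = 3.5 km.

3.5 km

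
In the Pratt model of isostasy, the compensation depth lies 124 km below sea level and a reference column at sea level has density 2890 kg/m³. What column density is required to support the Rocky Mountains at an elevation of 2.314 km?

Pratt balance: ρ_ref D = ρ (D + h).
ρ = ρ_ref D/(D + h) = 2890 × 124 km/(124 km + 2.314 km) = 2840 kg/m³.

2840 kg/m³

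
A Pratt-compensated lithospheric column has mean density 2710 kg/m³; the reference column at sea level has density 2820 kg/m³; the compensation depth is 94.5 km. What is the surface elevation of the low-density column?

ρ_ref D = ρ (D + h) → h = D (ρ_ref − ρ)/ρ.
h = 94.5 km × (2820 − 2710)/2710 = 3.84 km.

3.84 km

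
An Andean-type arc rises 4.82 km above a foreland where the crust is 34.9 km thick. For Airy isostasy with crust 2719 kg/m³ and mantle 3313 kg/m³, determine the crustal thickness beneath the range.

61.8 km

Root depth r = h ρ_c / (ρ_m − ρ_c) = 4.82 km × 2719 / 594 = 22.06 km.
Total thickness = T + h + r = 34.9 km + 4.82 km + 22.06 km = 61.8 km.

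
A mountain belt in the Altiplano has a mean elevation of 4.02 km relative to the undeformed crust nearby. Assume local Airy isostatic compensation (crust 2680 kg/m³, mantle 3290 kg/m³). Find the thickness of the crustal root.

17.7 km

Balancing pressure at the compensation depth: the weight of the topography is balanced by the buoyancy of the root, ρ_c h = (ρ_m − ρ_c) r.
r = h · ρ_c / (ρ_m − ρ_c) = 4.02 km × 2680 / (3290 − 2680) = 17.7 km.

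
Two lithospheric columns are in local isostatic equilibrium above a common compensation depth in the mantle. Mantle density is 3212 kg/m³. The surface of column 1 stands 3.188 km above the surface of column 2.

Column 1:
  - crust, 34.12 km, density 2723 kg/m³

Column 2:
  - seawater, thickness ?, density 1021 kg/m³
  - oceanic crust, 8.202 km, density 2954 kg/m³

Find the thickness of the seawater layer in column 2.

Take the compensation level at the base of the deeper column (depth z_c below the surface of column 1) and equate Σ ρ_i t_i down to z_c; mantle fills any gap and the z_c terms cancel.
Column 1: 34.12×2723 + (z_c − 34.12)×3212
Column 2: 3.188×0 + x×1021 + 8.202×2954 + (z_c − 3.188 − 8.202 − x)×3212
The z_c×3212 term appears on both sides and cancels. Collect the known terms of each column as K = Σ(ρt)_known − 3212 × (depth of known layers): K_1 = 92908.76 − 3212×34.12 = −16684.68; K_2 = 24228.708 − 3212×(3.188 + 8.202) = −12355.972.
Balance: K_1 = K_2 − x×(3212 − 1021), so x = (K_2 − K_1)/(3212 − 1021) = 4328.71/2191 = 1.98 km.

1.98 km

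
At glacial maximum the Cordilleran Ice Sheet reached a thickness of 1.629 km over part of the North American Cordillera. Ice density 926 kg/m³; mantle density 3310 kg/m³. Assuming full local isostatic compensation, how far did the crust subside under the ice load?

In Airy isostatic equilibrium: the ice load ρ_ice t is balanced by mantle displaced below, ρ_m s.
s = t ρ_ice / ρ_m = 1.629 km × 926/3310 = 0.456 km.

0.456 km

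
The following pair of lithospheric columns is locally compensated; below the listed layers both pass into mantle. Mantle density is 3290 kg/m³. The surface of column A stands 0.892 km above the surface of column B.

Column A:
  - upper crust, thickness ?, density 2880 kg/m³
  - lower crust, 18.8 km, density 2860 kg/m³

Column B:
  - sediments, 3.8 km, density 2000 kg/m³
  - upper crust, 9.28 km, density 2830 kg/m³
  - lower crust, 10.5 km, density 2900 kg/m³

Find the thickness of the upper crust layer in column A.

19.8 km

Take the compensation level at the base of the deeper column (depth z_c below the surface of column A) and equate Σ ρ_i t_i down to z_c; mantle fills any gap and the z_c terms cancel.
Column A: x×2880 + 18.8×2860 + (z_c − 18.8 − x)×3290
Column B: 0.892×0 + 3.8×2000 + 9.28×2830 + 10.5×2900 + (z_c − 0.892 − 23.58)×3290
The z_c×3290 term appears on both sides and cancels. Collect the known terms of each column as K = Σ(ρt)_known − 3290 × (depth of known layers): K_A = 53768 − 3290×18.8 = −8084; K_B = 64312.4 − 3290×(0.892 + 23.58) = −16200.48.
Balance: K_A − x×(3290 − 2880) = K_B, so x = (K_A − K_B)/(3290 − 2880) = 8116.48/410 = 19.8 km.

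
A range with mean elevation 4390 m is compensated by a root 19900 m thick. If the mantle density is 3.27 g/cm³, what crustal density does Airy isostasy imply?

2.68 g/cm³

ρ_c h = (ρ_m − ρ_c) r → ρ_c (h + r) = ρ_m r → ρ_c = ρ_m r / (h + r).
ρ_c = 3.27 × 19900 m / (4390 m + 19900 m) = 2.68 g/cm³.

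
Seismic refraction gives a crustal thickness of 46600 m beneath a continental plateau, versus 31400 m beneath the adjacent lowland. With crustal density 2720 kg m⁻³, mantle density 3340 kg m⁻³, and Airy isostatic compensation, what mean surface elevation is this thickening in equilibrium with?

2820 m

Excess crust Δ = 46600 m − 31400 m = 15200 m, split between elevation h and root r with h + r = Δ.
Airy balance ρ_c h = (ρ_m − ρ_c) r gives r = h ρ_c/(ρ_m − ρ_c), so h (1 + ρ_c/(ρ_m − ρ_c)) = Δ, i.e. h = Δ (ρ_m − ρ_c)/ρ_m.
h = 15200 m × 620/3340 = 2820 m.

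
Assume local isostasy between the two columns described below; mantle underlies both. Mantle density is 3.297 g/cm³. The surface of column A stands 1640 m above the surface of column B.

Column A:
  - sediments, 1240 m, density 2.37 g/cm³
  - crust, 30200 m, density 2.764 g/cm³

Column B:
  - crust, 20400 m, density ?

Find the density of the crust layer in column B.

Take the compensation level at the base of the deeper column (depth z_c below the surface of column A) and equate Σ ρ_i t_i down to z_c; mantle fills any gap and the z_c terms cancel.
Column A: 1240×2.37 + 30200×2.764 + (z_c − 31440)×3.297
Column B: 1640×0 + 20400×ρ + (z_c − 1640 − 20400)×3.297
The z_c×3.297 term appears on both sides and cancels. Collect the known terms of each column as K = Σ(ρt)_known − 3.297 × (depth of known layers): K_A = 86411.6 − 3.297×31440 = −17246.08; K_B = 0 − 3.297×(1640 + 20400) = −72665.88.
Balance: K_A = K_B + 20400×ρ, so ρ = (K_A − K_B)/20400 = 55419.8/20400 = 2.72 g/cm³.

2.72 g/cm³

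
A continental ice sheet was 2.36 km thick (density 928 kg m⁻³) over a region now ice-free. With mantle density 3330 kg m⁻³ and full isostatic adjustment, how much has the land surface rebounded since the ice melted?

0.658 km

Removing the load lets mantle flow back in; uplift u satisfies ρ_ice t = ρ_m u.
u = t ρ_ice/ρ_m = 2.36 km × 928/3330 = 0.658 km.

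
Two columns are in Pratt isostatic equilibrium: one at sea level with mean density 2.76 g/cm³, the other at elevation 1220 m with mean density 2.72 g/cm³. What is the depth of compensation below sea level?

ρ_ref D = ρ (D + h) → D (ρ_ref − ρ) = ρ h.
D = ρ h/(ρ_ref − ρ) = 2.72 × 1220 m/(2.76 − 2.72) = 83000 m.

83000 m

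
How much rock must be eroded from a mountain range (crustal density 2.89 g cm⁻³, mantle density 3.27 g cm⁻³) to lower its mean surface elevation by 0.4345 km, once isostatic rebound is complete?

3.74 km

Net drop Δ = e − u = e − e ρ_c/ρ_m = e (ρ_m − ρ_c)/ρ_m.
e = Δ ρ_m/(ρ_m − ρ_c) = 0.4345 km × 3.27/0.38 = 3.74 km.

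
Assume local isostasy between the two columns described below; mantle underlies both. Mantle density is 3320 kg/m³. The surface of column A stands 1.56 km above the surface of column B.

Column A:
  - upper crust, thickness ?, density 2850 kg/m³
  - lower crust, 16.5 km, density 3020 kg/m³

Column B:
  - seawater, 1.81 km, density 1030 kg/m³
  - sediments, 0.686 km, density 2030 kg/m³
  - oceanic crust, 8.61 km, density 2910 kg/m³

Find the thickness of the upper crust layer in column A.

Take the compensation level at the base of the deeper column (depth z_c below the surface of column A) and equate Σ ρ_i t_i down to z_c; mantle fills any gap and the z_c terms cancel.
Column A: x×2850 + 16.5×3020 + (z_c − 16.5 − x)×3320
Column B: 1.56×0 + 1.81×1030 + 0.686×2030 + 8.61×2910 + (z_c − 1.56 − 11.106)×3320
The z_c×3320 term appears on both sides and cancels. Collect the known terms of each column as K = Σ(ρt)_known − 3320 × (depth of known layers): K_A = 49830 − 3320×16.5 = −4950; K_B = 28311.98 − 3320×(1.56 + 11.106) = −13739.14.
Balance: K_A − x×(3320 − 2850) = K_B, so x = (K_A − K_B)/(3320 − 2850) = 8789.14/470 = 18.7 km.

18.7 km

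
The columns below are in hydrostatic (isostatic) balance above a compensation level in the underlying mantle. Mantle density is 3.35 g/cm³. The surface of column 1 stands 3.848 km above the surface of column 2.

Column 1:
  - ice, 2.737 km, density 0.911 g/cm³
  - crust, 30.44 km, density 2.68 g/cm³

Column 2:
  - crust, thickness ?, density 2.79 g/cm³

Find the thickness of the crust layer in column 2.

25.3 km

Take the compensation level at the base of the deeper column (depth z_c below the surface of column 1) and equate Σ ρ_i t_i down to z_c; mantle fills any gap and the z_c terms cancel.
Column 1: 2.737×0.911 + 30.44×2.68 + (z_c − 33.177)×3.35
Column 2: 3.848×0 + x×2.79 + (z_c − 3.848 − 0 − x)×3.35
The z_c×3.35 term appears on both sides and cancels. Collect the known terms of each column as K = Σ(ρt)_known − 3.35 × (depth of known layers): K_1 = 84.072607 − 3.35×33.177 = −27.070343; K_2 = 0 − 3.35×(3.848 + 0) = −12.8908.
Balance: K_1 = K_2 − x×(3.35 − 2.79), so x = (K_2 − K_1)/(3.35 − 2.79) = 14.1795/0.56 = 25.3 km.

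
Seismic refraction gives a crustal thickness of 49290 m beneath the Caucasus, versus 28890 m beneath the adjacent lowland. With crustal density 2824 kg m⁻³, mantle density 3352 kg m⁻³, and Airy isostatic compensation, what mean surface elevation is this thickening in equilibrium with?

3210 m

Excess crust Δ = 49290 m − 28890 m = 20400 m, split between elevation h and root r with h + r = Δ.
Airy balance ρ_c h = (ρ_m − ρ_c) r gives r = h ρ_c/(ρ_m − ρ_c), so h (1 + ρ_c/(ρ_m − ρ_c)) = Δ, i.e. h = Δ (ρ_m − ρ_c)/ρ_m.
h = 20400 m × 528/3352 = 3210 m.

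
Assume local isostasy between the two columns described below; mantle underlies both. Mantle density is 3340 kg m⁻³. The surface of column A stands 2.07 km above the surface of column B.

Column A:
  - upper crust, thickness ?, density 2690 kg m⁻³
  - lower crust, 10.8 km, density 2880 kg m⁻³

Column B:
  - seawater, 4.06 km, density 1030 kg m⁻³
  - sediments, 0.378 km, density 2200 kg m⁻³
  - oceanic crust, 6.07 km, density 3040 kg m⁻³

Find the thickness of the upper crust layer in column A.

20.9 km

Take the compensation level at the base of the deeper column (depth z_c below the surface of column A) and equate Σ ρ_i t_i down to z_c; mantle fills any gap and the z_c terms cancel.
Column A: x×2690 + 10.8×2880 + (z_c − 10.8 − x)×3340
Column B: 2.07×0 + 4.06×1030 + 0.378×2200 + 6.07×3040 + (z_c − 2.07 − 10.508)×3340
The z_c×3340 term appears on both sides and cancels. Collect the known terms of each column as K = Σ(ρt)_known − 3340 × (depth of known layers): K_A = 31104 − 3340×10.8 = −4968; K_B = 23466.2 − 3340×(2.07 + 10.508) = −18544.32.
Balance: K_A − x×(3340 − 2690) = K_B, so x = (K_A − K_B)/(3340 − 2690) = 13576.3/650 = 20.9 km.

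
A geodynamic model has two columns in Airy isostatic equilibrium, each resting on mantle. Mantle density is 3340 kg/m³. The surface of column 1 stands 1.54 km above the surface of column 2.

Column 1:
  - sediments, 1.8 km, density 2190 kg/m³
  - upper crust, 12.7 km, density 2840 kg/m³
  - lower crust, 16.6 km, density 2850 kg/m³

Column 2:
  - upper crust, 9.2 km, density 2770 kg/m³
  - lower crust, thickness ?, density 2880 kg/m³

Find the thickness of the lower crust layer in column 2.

Take the compensation level at the base of the deeper column (depth z_c below the surface of column 1) and equate Σ ρ_i t_i down to z_c; mantle fills any gap and the z_c terms cancel.
Column 1: 1.8×2190 + 12.7×2840 + 16.6×2850 + (z_c − 31.1)×3340
Column 2: 1.54×0 + 9.2×2770 + x×2880 + (z_c − 1.54 − 9.2 − x)×3340
The z_c×3340 term appears on both sides and cancels. Collect the known terms of each column as K = Σ(ρt)_known − 3340 × (depth of known layers): K_1 = 87320 − 3340×31.1 = −16554; K_2 = 25484 − 3340×(1.54 + 9.2) = −10387.6.
Balance: K_1 = K_2 − x×(3340 − 2880), so x = (K_2 − K_1)/(3340 − 2880) = 6166.4/460 = 13.4 km.

13.4 km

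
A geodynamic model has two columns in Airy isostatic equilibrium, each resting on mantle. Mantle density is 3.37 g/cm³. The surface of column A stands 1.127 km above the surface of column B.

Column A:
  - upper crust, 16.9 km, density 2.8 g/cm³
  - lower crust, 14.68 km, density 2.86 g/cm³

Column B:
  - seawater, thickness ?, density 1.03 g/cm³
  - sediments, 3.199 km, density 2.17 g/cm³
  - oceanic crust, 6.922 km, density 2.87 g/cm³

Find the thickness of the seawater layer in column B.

2.57 km

Take the compensation level at the base of the deeper column (depth z_c below the surface of column A) and equate Σ ρ_i t_i down to z_c; mantle fills any gap and the z_c terms cancel.
Column A: 16.9×2.8 + 14.68×2.86 + (z_c − 31.58)×3.37
Column B: 1.127×0 + x×1.03 + 3.199×2.17 + 6.922×2.87 + (z_c − 1.127 − 10.121 − x)×3.37
The z_c×3.37 term appears on both sides and cancels. Collect the known terms of each column as K = Σ(ρt)_known − 3.37 × (depth of known layers): K_A = 89.3048 − 3.37×31.58 = −17.1198; K_B = 26.80797 − 3.37×(1.127 + 10.121) = −11.09779.
Balance: K_A = K_B − x×(3.37 − 1.03), so x = (K_B − K_A)/(3.37 − 1.03) = 6.02201/2.34 = 2.57 km.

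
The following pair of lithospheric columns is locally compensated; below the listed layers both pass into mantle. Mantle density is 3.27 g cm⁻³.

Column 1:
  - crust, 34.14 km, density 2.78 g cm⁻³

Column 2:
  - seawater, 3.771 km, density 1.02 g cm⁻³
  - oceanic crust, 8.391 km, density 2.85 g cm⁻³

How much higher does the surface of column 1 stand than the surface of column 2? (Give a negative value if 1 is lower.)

For any compensation level in the mantle, the mantle terms cancel and isostasy reduces to e = (Σt_1 − Σt_2) − (Σ(ρt)_1 − Σ(ρt)_2) / ρ_m.
Σt_1 = 34.14 km; Σt_2 = 12.162 km; Σ(ρt)_1 = 94.9092; Σ(ρt)_2 = 27.76077 (in km·g cm⁻³).
e = (34.14 − 12.162) − (94.9092 − 27.76077) / 3.27 = 1.44 km.

1.44 km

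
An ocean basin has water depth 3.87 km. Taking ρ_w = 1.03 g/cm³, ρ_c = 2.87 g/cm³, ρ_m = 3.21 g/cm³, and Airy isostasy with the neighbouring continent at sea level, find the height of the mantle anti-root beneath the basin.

Isostatic balance requires: replacing crust with seawater at the top is compensated by replacing crust with mantle at the base: d (ρ_c − ρ_w) = a (ρ_m − ρ_c).
a = d (ρ_c − ρ_w)/(ρ_m − ρ_c) = 3.87 km × 1.84/0.34 = 20.9 km.

20.9 km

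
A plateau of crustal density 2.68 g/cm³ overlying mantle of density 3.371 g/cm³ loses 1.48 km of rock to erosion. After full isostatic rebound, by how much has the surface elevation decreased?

0.303 km

Rebound u = e ρ_c/ρ_m = 1.48 km × 2.68/3.371 = 1.177 km.
Net surface drop = e − u = 1.48 km − 1.177 km = e (ρ_m − ρ_c)/ρ_m = 0.303 km.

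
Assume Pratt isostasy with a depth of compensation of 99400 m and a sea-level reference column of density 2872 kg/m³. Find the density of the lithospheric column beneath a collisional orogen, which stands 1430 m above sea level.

2830 kg/m³

Pratt balance: ρ_ref D = ρ (D + h).
ρ = ρ_ref D/(D + h) = 2872 × 99400 m/(99400 m + 1430 m) = 2830 kg/m³.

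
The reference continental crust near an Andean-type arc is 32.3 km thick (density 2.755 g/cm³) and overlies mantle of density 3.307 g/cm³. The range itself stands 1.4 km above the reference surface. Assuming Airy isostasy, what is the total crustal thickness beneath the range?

Root depth r = h ρ_c / (ρ_m − ρ_c) = 1.4 km × 2.755 / 0.552 = 6.987 km.
Total thickness = T + h + r = 32.3 km + 1.4 km + 6.987 km = 40.7 km.

40.7 km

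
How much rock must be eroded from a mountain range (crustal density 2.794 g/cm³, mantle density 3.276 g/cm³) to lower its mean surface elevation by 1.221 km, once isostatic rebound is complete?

8.3 km

Net drop Δ = e − u = e − e ρ_c/ρ_m = e (ρ_m − ρ_c)/ρ_m.
e = Δ ρ_m/(ρ_m − ρ_c) = 1.221 km × 3.276/0.482 = 8.3 km.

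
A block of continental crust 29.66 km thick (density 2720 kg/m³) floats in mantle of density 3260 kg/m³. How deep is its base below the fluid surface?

24.7 km

Draft d = t ρ_obj/ρ_fluid = 29.66 km × 2720/3260 = 24.7 km.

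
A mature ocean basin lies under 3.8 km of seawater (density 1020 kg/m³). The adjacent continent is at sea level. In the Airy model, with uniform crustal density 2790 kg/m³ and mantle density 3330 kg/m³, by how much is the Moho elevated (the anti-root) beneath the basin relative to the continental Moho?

Equating mass per unit area of the two columns: replacing crust with seawater at the top is compensated by replacing crust with mantle at the base: d (ρ_c − ρ_w) = a (ρ_m − ρ_c).
a = d (ρ_c − ρ_w)/(ρ_m − ρ_c) = 3.8 km × 1770/540 = 12.5 km.

12.5 km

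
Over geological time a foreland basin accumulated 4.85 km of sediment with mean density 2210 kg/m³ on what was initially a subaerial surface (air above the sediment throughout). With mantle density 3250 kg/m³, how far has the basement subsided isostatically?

3.3 km

Subaerial load: s = t ρ_sed / ρ_m = 4.85 km × 2210/3250 = 3.3 km.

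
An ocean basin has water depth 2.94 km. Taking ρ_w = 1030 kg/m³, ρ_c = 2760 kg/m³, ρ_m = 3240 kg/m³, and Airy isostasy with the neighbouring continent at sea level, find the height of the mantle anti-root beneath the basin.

Equating mass per unit area of the two columns: replacing crust with seawater at the top is compensated by replacing crust with mantle at the base: d (ρ_c − ρ_w) = a (ρ_m − ρ_c).
a = d (ρ_c − ρ_w)/(ρ_m − ρ_c) = 2.94 km × 1730/480 = 10.6 km.

10.6 km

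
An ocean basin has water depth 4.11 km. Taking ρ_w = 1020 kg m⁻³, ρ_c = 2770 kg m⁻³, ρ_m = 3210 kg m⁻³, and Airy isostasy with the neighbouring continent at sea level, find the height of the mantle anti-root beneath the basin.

By Archimedes' principle applied to the lithosphere: replacing crust with seawater at the top is compensated by replacing crust with mantle at the base: d (ρ_c − ρ_w) = a (ρ_m − ρ_c).
a = d (ρ_c − ρ_w)/(ρ_m − ρ_c) = 4.11 km × 1750/440 = 16.3 km.

16.3 km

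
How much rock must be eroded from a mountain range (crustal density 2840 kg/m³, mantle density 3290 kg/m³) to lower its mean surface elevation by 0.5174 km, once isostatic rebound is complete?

Net drop Δ = e − u = e − e ρ_c/ρ_m = e (ρ_m − ρ_c)/ρ_m.
e = Δ ρ_m/(ρ_m − ρ_c) = 0.5174 km × 3290/450 = 3.78 km.

3.78 km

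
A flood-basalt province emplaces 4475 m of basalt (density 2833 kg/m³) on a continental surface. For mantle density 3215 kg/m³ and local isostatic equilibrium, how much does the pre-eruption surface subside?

Subaerial loading: s = t ρ_load / ρ_m.
s = 4475 m × 2833/3215 = 3940 m.

3940 m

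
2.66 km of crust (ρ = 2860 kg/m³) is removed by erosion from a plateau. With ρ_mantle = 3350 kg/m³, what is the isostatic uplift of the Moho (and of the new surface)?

Unloading: uplift u = e ρ_c/ρ_m = 2.66 km × 2860/3350 = 2.27 km.

2.27 km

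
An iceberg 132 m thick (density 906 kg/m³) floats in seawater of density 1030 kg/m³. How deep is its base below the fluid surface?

Draft d = t ρ_obj/ρ_fluid = 132 m × 906/1030 = 116 m.

116 m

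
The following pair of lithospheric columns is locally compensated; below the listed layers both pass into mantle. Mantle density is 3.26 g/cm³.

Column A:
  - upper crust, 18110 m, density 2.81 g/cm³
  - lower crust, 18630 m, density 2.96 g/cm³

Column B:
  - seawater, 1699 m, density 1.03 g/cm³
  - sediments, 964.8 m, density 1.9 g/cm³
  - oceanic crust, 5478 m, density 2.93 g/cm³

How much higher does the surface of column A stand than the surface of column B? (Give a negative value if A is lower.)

2100 m

For any compensation level in the mantle, the mantle terms cancel and isostasy reduces to e = (Σt_A − Σt_B) − (Σ(ρt)_A − Σ(ρt)_B) / ρ_m.
Σt_A = 36740 m; Σt_B = 8141.8 m; Σ(ρt)_A = 106033.9; Σ(ρt)_B = 19633.63 (in m·g/cm³).
e = (36740 − 8141.8) − (106033.9 − 19633.63) / 3.26 = 2100 m.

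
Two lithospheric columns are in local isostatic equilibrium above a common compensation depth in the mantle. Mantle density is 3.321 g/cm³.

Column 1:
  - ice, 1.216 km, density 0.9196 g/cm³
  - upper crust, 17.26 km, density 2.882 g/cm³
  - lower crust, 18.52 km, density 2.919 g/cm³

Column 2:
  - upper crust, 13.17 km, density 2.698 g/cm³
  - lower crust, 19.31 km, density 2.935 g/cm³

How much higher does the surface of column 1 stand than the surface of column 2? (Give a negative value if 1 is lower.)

0.688 km

For any compensation level in the mantle, the mantle terms cancel and isostasy reduces to e = (Σt_1 − Σt_2) − (Σ(ρt)_1 − Σ(ρt)_2) / ρ_m.
Σt_1 = 36.996 km; Σt_2 = 32.48 km; Σ(ρt)_1 = 104.921434; Σ(ρt)_2 = 92.20751 (in km·g/cm³).
e = (36.996 − 32.48) − (104.921434 − 92.20751) / 3.321 = 0.688 km.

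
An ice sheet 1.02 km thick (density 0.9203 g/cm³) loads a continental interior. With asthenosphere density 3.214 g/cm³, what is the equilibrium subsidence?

0.292 km

Balancing pressure at the compensation depth: the ice load ρ_ice t is balanced by mantle displaced below, ρ_m s.
s = t ρ_ice / ρ_m = 1.02 km × 0.9203/3.214 = 0.292 km.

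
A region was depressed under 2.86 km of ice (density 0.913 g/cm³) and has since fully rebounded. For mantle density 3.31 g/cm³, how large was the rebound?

0.789 km

Removing the load lets mantle flow back in; uplift u satisfies ρ_ice t = ρ_m u.
u = t ρ_ice/ρ_m = 2.86 km × 0.913/3.31 = 0.789 km.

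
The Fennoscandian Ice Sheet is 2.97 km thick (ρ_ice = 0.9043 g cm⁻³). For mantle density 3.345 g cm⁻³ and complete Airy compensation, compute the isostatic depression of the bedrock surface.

0.803 km

By Archimedes' principle applied to the lithosphere: the ice load ρ_ice t is balanced by mantle displaced below, ρ_m s.
s = t ρ_ice / ρ_m = 2.97 km × 0.9043/3.345 = 0.803 km.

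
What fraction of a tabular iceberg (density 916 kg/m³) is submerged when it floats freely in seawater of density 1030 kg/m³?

88.9%

Submerged fraction = ρ_obj/ρ_fluid = 916/1030 = 88.9%.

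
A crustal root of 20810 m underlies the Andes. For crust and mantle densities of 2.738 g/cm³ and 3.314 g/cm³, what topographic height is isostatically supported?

4380 m

Isostatic balance requires: ρ_c h = (ρ_m − ρ_c) r.
h = r (ρ_m − ρ_c) / ρ_c = 20810 m × (3.314 − 2.738) / 2.738 = 4380 m.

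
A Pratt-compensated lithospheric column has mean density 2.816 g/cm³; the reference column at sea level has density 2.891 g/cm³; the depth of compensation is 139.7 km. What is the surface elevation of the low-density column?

3.72 km

ρ_ref D = ρ (D + h) → h = D (ρ_ref − ρ)/ρ.
h = 139.7 km × (2.891 − 2.816)/2.816 = 3.72 km.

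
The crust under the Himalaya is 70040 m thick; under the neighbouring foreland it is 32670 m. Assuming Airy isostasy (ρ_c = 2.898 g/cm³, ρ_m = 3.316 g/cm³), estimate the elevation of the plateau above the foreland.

Excess crust Δ = 70040 m − 32670 m = 37370 m, split between elevation h and root r with h + r = Δ.
Airy balance ρ_c h = (ρ_m − ρ_c) r gives r = h ρ_c/(ρ_m − ρ_c), so h (1 + ρ_c/(ρ_m − ρ_c)) = Δ, i.e. h = Δ (ρ_m − ρ_c)/ρ_m.
h = 37370 m × 0.418/3.316 = 4710 m.

4710 m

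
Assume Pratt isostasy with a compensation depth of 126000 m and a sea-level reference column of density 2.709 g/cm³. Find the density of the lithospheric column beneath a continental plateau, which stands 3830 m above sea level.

Pratt balance: ρ_ref D = ρ (D + h).
ρ = ρ_ref D/(D + h) = 2.709 × 126000 m/(126000 m + 3830 m) = 2.63 g/cm³.

2.63 g/cm³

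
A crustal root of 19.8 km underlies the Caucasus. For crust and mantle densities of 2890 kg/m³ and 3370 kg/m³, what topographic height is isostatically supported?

3.29 km

Equating mass per unit area of the two columns: ρ_c h = (ρ_m − ρ_c) r.
h = r (ρ_m − ρ_c) / ρ_c = 19.8 km × (3370 − 2890) / 2890 = 3.29 km.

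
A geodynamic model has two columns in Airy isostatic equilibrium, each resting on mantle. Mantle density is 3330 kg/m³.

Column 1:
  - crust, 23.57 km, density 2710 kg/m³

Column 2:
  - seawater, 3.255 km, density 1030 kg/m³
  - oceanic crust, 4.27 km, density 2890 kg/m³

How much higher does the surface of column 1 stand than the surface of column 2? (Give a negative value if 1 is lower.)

1.58 km

For any compensation level in the mantle, the mantle terms cancel and isostasy reduces to e = (Σt_1 − Σt_2) − (Σ(ρt)_1 − Σ(ρt)_2) / ρ_m.
Σt_1 = 23.57 km; Σt_2 = 7.525 km; Σ(ρt)_1 = 63874.7; Σ(ρt)_2 = 15692.95 (in km·kg/m³).
e = (23.57 − 7.525) − (63874.7 − 15692.95) / 3330 = 1.58 km.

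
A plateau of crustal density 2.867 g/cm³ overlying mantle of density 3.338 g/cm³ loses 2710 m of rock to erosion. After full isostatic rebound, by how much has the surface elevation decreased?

Rebound u = e ρ_c/ρ_m = 2710 m × 2.867/3.338 = 2328 m.
Net surface drop = e − u = 2710 m − 2328 m = e (ρ_m − ρ_c)/ρ_m = 382 m.

382 m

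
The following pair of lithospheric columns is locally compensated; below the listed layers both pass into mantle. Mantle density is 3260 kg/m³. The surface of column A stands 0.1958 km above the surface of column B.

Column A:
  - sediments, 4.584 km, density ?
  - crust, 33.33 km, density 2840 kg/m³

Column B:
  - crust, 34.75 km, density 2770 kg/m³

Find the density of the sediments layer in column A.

2460 kg/m³

Take the compensation level at the base of the deeper column (depth z_c below the surface of column A) and equate Σ ρ_i t_i down to z_c; mantle fills any gap and the z_c terms cancel.
Column A: 4.584×ρ + 33.33×2840 + (z_c − 37.914)×3260
Column B: 0.1958×0 + 34.75×2770 + (z_c − 0.1958 − 34.75)×3260
The z_c×3260 term appears on both sides and cancels. Collect the known terms of each column as K = Σ(ρt)_known − 3260 × (depth of known layers): K_A = 94657.2 − 3260×37.914 = −28942.44; K_B = 96257.5 − 3260×(0.1958 + 34.75) = −17665.808.
Balance: K_A + 4.584×ρ = K_B, so ρ = (K_B − K_A)/4.584 = 11276.6/4.584 = 2460 kg/m³.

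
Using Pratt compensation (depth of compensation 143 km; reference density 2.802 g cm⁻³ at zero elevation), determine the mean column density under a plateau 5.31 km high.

Pratt balance: ρ_ref D = ρ (D + h).
ρ = ρ_ref D/(D + h) = 2.802 × 143 km/(143 km + 5.31 km) = 2.7 g cm⁻³.

2.7 g cm⁻³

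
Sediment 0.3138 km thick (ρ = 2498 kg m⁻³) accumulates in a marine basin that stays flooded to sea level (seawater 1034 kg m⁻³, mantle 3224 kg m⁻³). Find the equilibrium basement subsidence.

0.21 km

Submarine loading: the sediment displaces seawater, and the subsidence is in turn flooded, so s (ρ_m − ρ_w) = t (ρ_sed − ρ_w).
s = 0.3138 km × (2498 − 1034) / (3224 − 1034) = 0.21 km.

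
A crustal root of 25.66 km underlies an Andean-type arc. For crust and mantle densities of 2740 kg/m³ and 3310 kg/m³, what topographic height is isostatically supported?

5.34 km

In Airy isostatic equilibrium: ρ_c h = (ρ_m − ρ_c) r.
h = r (ρ_m − ρ_c) / ρ_c = 25.66 km × (3310 − 2740) / 2740 = 5.34 km.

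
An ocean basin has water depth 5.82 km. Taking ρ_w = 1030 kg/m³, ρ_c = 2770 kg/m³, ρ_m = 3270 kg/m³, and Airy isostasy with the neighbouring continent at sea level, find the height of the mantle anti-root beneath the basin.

20.3 km

Isostatic balance requires: replacing crust with seawater at the top is compensated by replacing crust with mantle at the base: d (ρ_c − ρ_w) = a (ρ_m − ρ_c).
a = d (ρ_c − ρ_w)/(ρ_m − ρ_c) = 5.82 km × 1740/500 = 20.3 km.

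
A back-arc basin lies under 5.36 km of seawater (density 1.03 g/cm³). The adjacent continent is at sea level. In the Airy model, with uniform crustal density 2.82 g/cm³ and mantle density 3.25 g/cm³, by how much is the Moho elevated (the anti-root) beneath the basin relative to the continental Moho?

In Airy isostatic equilibrium: replacing crust with seawater at the top is compensated by replacing crust with mantle at the base: d (ρ_c − ρ_w) = a (ρ_m − ρ_c).
a = d (ρ_c − ρ_w)/(ρ_m − ρ_c) = 5.36 km × 1.79/0.43 = 22.3 km.

22.3 km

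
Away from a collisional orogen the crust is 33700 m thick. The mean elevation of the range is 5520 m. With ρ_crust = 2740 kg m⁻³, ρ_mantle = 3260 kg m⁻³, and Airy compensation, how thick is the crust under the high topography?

68300 m

Root depth r = h ρ_c / (ρ_m − ρ_c) = 5520 m × 2740 / 520 = 29090 m.
Total thickness = T + h + r = 33700 m + 5520 m + 29090 m = 68300 m.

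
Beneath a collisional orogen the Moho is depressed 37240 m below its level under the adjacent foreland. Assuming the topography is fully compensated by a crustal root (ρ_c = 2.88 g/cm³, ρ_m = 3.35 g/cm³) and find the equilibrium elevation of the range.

Equating mass per unit area of the two columns: ρ_c h = (ρ_m − ρ_c) r.
h = r (ρ_m − ρ_c) / ρ_c = 37240 m × (3.35 − 2.88) / 2.88 = 6080 m.

6080 m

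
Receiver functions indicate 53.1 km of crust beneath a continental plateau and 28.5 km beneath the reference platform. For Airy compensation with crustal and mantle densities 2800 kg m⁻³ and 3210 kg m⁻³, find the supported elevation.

3.14 km

Excess crust Δ = 53.1 km − 28.5 km = 24.6 km, split between elevation h and root r with h + r = Δ.
Airy balance ρ_c h = (ρ_m − ρ_c) r gives r = h ρ_c/(ρ_m − ρ_c), so h (1 + ρ_c/(ρ_m − ρ_c)) = Δ, i.e. h = Δ (ρ_m − ρ_c)/ρ_m.
h = 24.6 km × 410/3210 = 3.14 km.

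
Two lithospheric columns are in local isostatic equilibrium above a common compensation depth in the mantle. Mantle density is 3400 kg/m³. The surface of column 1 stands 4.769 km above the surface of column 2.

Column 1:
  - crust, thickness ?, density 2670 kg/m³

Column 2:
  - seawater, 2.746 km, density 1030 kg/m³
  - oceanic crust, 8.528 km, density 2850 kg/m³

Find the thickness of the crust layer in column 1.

37.6 km

Take the compensation level at the base of the deeper column (depth z_c below the surface of column 1) and equate Σ ρ_i t_i down to z_c; mantle fills any gap and the z_c terms cancel.
Column 1: x×2670 + (z_c − 0 − x)×3400
Column 2: 4.769×0 + 2.746×1030 + 8.528×2850 + (z_c − 4.769 − 11.274)×3400
The z_c×3400 term appears on both sides and cancels. Collect the known terms of each column as K = Σ(ρt)_known − 3400 × (depth of known layers): K_1 = 0 − 3400×0 = 0; K_2 = 27133.18 − 3400×(4.769 + 11.274) = −27413.02.
Balance: K_1 − x×(3400 − 2670) = K_2, so x = (K_1 − K_2)/(3400 − 2670) = 27413/730 = 37.6 km.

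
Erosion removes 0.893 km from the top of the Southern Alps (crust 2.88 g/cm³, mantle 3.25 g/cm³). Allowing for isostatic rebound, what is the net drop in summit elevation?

Rebound u = e ρ_c/ρ_m = 0.893 km × 2.88/3.25 = 0.7913 km.
Net surface drop = e − u = 0.893 km − 0.7913 km = e (ρ_m − ρ_c)/ρ_m = 0.102 km.

0.102 km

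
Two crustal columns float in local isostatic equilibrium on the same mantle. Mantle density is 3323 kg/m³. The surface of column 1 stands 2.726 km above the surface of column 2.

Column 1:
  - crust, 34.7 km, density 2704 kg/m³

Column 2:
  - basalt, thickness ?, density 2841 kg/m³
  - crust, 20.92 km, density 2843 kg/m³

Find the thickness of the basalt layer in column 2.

4.94 km

Take the compensation level at the base of the deeper column (depth z_c below the surface of column 1) and equate Σ ρ_i t_i down to z_c; mantle fills any gap and the z_c terms cancel.
Column 1: 34.7×2704 + (z_c − 34.7)×3323
Column 2: 2.726×0 + x×2841 + 20.92×2843 + (z_c − 2.726 − 20.92 − x)×3323
The z_c×3323 term appears on both sides and cancels. Collect the known terms of each column as K = Σ(ρt)_known − 3323 × (depth of known layers): K_1 = 93828.8 − 3323×34.7 = −21479.3; K_2 = 59475.56 − 3323×(2.726 + 20.92) = −19100.098.
Balance: K_1 = K_2 − x×(3323 − 2841), so x = (K_2 − K_1)/(3323 − 2841) = 2379.2/482 = 4.94 km.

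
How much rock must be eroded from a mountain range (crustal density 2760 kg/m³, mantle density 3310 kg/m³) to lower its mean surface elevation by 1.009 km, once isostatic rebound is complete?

6.07 km

Net drop Δ = e − u = e − e ρ_c/ρ_m = e (ρ_m − ρ_c)/ρ_m.
e = Δ ρ_m/(ρ_m − ρ_c) = 1.009 km × 3310/550 = 6.07 km.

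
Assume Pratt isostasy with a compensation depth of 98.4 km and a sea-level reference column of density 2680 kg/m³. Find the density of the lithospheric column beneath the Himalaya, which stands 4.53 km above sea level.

2560 kg/m³

Pratt balance: ρ_ref D = ρ (D + h).
ρ = ρ_ref D/(D + h) = 2680 × 98.4 km/(98.4 km + 4.53 km) = 2560 kg/m³.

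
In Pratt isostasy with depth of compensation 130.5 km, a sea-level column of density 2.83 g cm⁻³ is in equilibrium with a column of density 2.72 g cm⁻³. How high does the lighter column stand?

5.28 km

ρ_ref D = ρ (D + h) → h = D (ρ_ref − ρ)/ρ.
h = 130.5 km × (2.83 − 2.72)/2.72 = 5.28 km.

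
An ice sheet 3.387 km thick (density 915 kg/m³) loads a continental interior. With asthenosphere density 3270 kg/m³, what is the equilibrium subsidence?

0.948 km

In Airy isostatic equilibrium: the ice load ρ_ice t is balanced by mantle displaced below, ρ_m s.
s = t ρ_ice / ρ_m = 3.387 km × 915/3270 = 0.948 km.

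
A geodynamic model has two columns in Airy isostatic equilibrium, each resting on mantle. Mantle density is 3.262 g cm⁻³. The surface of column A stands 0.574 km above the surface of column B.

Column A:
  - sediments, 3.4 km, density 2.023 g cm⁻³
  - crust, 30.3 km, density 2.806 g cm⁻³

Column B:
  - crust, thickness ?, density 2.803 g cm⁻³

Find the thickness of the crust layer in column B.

Take the compensation level at the base of the deeper column (depth z_c below the surface of column A) and equate Σ ρ_i t_i down to z_c; mantle fills any gap and the z_c terms cancel.
Column A: 3.4×2.023 + 30.3×2.806 + (z_c − 33.7)×3.262
Column B: 0.574×0 + x×2.803 + (z_c − 0.574 − 0 − x)×3.262
The z_c×3.262 term appears on both sides and cancels. Collect the known terms of each column as K = Σ(ρt)_known − 3.262 × (depth of known layers): K_A = 91.9 − 3.262×33.7 = −18.0294; K_B = 0 − 3.262×(0.574 + 0) = −1.872388.
Balance: K_A = K_B − x×(3.262 − 2.803), so x = (K_B − K_A)/(3.262 − 2.803) = 16.157/0.459 = 35.2 km.

35.2 km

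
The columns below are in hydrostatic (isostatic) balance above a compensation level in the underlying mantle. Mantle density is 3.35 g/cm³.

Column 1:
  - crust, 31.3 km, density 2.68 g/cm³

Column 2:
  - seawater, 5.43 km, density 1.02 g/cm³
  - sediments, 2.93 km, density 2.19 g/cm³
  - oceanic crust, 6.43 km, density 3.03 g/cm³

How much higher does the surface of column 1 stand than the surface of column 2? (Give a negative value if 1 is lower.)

For any compensation level in the mantle, the mantle terms cancel and isostasy reduces to e = (Σt_1 − Σt_2) − (Σ(ρt)_1 − Σ(ρt)_2) / ρ_m.
Σt_1 = 31.3 km; Σt_2 = 14.79 km; Σ(ρt)_1 = 83.884; Σ(ρt)_2 = 31.4382 (in km·g/cm³).
e = (31.3 − 14.79) − (83.884 − 31.4382) / 3.35 = 0.855 km.

0.855 km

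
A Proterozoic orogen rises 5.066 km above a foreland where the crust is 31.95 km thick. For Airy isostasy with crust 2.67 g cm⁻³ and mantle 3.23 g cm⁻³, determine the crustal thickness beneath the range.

61.2 km

Root depth r = h ρ_c / (ρ_m − ρ_c) = 5.066 km × 2.67 / 0.56 = 24.15 km.
Total thickness = T + h + r = 31.95 km + 5.066 km + 24.15 km = 61.2 km.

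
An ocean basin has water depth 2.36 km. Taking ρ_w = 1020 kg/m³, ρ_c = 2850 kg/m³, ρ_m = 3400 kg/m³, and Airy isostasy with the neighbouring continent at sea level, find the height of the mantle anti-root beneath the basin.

Balancing pressure at the compensation depth: replacing crust with seawater at the top is compensated by replacing crust with mantle at the base: d (ρ_c − ρ_w) = a (ρ_m − ρ_c).
a = d (ρ_c − ρ_w)/(ρ_m − ρ_c) = 2.36 km × 1830/550 = 7.85 km.

7.85 km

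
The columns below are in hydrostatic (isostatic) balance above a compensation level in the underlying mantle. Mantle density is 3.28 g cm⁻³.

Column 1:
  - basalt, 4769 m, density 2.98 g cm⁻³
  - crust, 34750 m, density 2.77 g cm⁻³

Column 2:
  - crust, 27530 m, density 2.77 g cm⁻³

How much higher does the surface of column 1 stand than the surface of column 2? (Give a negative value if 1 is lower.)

For any compensation level in the mantle, the mantle terms cancel and isostasy reduces to e = (Σt_1 − Σt_2) − (Σ(ρt)_1 − Σ(ρt)_2) / ρ_m.
Σt_1 = 39519 m; Σt_2 = 27530 m; Σ(ρt)_1 = 110469.12; Σ(ρt)_2 = 76258.1 (in m·g cm⁻³).
e = (39519 − 27530) − (110469.12 − 76258.1) / 3.28 = 1560 m.

1560 m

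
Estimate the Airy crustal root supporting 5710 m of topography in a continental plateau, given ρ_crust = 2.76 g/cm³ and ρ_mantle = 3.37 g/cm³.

25800 m

For local isostatic compensation: the weight of the topography is balanced by the buoyancy of the root, ρ_c h = (ρ_m − ρ_c) r.
r = h · ρ_c / (ρ_m − ρ_c) = 5710 m × 2.76 / (3.37 − 2.76) = 25800 m.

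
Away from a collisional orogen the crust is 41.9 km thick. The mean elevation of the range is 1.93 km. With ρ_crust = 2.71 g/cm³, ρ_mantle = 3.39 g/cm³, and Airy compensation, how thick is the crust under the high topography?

Root depth r = h ρ_c / (ρ_m − ρ_c) = 1.93 km × 2.71 / 0.68 = 7.692 km.
Total thickness = T + h + r = 41.9 km + 1.93 km + 7.692 km = 51.5 km.

51.5 km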